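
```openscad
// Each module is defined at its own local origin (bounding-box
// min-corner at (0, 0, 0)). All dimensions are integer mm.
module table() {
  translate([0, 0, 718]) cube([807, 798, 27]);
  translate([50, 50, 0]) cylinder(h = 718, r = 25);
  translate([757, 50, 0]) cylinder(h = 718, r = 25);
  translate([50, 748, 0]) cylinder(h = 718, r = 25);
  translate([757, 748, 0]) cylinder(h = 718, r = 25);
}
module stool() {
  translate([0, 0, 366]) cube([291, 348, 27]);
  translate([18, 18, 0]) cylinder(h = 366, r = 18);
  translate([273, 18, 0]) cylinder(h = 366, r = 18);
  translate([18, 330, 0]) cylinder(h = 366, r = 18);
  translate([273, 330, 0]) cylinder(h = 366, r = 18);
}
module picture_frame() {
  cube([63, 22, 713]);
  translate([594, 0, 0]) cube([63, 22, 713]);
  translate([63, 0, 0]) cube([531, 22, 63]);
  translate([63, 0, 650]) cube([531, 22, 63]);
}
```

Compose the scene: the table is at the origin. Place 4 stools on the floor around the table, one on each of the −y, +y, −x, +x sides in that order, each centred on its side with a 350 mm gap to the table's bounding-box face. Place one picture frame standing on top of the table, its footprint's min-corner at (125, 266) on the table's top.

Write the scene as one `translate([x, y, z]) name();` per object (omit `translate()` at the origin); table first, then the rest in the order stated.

table();
translate([258, -698, 0]) stool();
translate([258, 1148, 0]) stool();
translate([-641, 225, 0]) stool();
translate([1157, 225, 0]) stool();
translate([125, 266, 745]) picture_frame();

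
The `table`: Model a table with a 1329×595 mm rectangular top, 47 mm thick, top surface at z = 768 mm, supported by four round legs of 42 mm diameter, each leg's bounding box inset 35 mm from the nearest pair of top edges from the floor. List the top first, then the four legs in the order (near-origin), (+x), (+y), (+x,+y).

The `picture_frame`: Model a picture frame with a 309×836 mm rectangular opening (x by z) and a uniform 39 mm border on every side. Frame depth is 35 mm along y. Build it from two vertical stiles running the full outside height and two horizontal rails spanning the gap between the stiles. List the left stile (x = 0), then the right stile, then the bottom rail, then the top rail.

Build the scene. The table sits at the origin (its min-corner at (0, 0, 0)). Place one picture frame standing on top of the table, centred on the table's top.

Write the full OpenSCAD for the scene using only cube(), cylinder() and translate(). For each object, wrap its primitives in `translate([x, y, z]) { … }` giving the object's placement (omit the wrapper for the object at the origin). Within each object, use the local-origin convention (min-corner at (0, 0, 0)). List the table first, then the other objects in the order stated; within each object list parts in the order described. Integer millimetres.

translate([0, 0, 721]) cube([1329, 595, 47]);
translate([56, 56, 0]) cylinder(h = 721, r = 21);
translate([1273, 56, 0]) cylinder(h = 721, r = 21);
translate([56, 539, 0]) cylinder(h = 721, r = 21);
translate([1273, 539, 0]) cylinder(h = 721, r = 21);
translate([471, 280, 768]) {
  cube([39, 35, 914]);
  translate([348, 0, 0]) cube([39, 35, 914]);
  translate([39, 0, 0]) cube([309, 35, 39]);
  translate([39, 0, 875]) cube([309, 35, 39]);
}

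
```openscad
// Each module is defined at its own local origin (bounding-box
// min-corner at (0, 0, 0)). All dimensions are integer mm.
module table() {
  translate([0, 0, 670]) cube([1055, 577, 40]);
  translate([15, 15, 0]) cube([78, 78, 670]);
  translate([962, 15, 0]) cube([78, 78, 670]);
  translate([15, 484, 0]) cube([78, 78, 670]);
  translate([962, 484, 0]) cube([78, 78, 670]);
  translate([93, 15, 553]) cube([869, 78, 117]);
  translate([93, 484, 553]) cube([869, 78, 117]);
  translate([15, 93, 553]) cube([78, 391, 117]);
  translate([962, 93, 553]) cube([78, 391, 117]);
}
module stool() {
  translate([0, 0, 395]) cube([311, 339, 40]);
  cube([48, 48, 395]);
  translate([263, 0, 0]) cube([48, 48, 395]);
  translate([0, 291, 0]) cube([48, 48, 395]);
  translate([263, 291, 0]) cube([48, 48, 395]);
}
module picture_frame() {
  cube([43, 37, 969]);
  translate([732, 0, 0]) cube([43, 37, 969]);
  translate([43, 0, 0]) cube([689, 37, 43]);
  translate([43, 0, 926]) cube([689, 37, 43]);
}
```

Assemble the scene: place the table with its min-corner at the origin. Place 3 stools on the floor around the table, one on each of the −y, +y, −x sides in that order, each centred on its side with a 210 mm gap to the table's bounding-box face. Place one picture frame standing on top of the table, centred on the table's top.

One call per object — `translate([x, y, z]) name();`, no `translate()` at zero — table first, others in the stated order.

table();
translate([372, -549, 0]) stool();
translate([372, 787, 0]) stool();
translate([-521, 119, 0]) stool();
translate([140, 270, 710]) picture_frame();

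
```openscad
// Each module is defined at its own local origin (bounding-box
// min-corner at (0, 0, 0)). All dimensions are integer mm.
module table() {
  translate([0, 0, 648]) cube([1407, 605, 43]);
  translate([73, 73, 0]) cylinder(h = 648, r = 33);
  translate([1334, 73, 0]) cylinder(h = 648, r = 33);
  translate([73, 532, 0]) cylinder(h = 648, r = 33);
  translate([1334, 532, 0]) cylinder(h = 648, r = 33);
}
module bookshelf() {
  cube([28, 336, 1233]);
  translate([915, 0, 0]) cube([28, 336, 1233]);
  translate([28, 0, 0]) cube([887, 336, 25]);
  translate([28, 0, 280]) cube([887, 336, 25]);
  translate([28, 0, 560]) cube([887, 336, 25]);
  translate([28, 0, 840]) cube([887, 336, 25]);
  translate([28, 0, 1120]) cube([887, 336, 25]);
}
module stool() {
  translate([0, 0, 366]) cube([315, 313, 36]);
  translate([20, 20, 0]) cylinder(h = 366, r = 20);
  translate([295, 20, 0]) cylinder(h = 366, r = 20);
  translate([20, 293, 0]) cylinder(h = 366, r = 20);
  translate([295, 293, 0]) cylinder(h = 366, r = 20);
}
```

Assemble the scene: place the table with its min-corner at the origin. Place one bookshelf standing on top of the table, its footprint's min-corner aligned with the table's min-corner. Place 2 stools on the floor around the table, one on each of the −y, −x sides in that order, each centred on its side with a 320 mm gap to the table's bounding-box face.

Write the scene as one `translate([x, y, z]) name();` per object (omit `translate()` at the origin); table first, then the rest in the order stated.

table();
translate([0, 0, 691]) bookshelf();
translate([546, -633, 0]) stool();
translate([-635, 146, 0]) stool();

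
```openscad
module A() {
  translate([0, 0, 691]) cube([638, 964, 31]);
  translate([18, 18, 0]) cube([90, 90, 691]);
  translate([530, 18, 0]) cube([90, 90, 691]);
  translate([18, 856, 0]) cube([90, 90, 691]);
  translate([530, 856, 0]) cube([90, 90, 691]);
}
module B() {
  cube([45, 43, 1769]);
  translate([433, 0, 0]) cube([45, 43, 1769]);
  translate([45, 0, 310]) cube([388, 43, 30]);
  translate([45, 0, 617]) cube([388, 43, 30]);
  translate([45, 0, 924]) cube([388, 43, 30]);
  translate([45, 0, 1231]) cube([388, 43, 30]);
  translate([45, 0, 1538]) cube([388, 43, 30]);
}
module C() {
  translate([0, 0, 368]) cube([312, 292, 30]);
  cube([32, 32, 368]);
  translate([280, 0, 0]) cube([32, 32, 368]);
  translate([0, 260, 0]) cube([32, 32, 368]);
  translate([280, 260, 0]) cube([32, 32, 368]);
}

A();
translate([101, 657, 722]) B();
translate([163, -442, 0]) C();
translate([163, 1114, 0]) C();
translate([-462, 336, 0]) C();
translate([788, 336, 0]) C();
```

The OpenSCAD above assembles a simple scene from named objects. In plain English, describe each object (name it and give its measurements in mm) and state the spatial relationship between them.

A is a table: top 638 mm (x) × 964 mm (y), 31 mm thick, upper face at z = 722 mm, on four 90×90 mm square legs, each inset 18 mm from the nearest pair of top edges, running from z = 0 to the bottom of the top.

B is a wooden ladder with two side rails of 45×43 mm section and 1769 mm height, set 478 mm apart overall. Between them run 5 rectangular rungs (43 mm deep, 30 mm thick), front faces flush with the rails' −y face. The bottom of the first rung is 310 mm above the floor and each subsequent rung is 307 mm higher than the one below.

C is a four-legged stool. The seat is 312×292 mm, 30 mm thick, top at z = 398 mm. It stands on four square legs, each 32×32 mm in cross-section, from z = 0 to the seat underside, each flush with a corner of the seat.

The ladder is on top of the table. Four stools sit around the table at the −y, +y, −x, +x sides.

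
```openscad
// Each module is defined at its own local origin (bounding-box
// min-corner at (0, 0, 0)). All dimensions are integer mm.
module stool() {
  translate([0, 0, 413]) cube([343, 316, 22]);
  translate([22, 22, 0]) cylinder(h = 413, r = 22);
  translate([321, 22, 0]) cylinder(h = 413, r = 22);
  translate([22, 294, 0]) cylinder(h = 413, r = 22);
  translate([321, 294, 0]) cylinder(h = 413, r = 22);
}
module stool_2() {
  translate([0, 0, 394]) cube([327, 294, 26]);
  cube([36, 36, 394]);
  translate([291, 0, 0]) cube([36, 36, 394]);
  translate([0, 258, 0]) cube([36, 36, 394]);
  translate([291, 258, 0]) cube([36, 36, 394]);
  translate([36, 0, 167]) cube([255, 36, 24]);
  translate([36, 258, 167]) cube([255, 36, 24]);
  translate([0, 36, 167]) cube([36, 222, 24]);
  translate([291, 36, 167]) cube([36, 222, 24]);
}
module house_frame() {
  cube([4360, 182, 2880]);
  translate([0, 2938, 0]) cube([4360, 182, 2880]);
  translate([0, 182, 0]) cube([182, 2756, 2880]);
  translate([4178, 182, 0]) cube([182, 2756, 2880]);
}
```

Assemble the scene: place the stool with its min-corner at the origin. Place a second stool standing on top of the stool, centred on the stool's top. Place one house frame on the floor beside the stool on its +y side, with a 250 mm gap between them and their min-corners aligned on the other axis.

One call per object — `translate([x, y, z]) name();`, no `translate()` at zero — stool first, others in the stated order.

stool();
translate([8, 11, 435]) stool_2();
translate([0, 566, 0]) house_frame();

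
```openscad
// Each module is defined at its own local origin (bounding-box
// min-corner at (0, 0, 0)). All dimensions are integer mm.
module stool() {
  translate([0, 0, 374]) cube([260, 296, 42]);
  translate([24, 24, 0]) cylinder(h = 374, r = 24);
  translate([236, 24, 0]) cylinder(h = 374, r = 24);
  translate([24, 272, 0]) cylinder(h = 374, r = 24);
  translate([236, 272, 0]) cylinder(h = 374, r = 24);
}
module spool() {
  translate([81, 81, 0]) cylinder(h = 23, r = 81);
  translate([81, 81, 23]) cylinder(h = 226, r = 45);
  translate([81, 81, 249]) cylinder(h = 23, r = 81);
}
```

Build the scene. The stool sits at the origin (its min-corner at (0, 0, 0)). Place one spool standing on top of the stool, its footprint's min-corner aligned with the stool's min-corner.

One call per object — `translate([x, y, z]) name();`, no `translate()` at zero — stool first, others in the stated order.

stool();
translate([0, 0, 416]) spool();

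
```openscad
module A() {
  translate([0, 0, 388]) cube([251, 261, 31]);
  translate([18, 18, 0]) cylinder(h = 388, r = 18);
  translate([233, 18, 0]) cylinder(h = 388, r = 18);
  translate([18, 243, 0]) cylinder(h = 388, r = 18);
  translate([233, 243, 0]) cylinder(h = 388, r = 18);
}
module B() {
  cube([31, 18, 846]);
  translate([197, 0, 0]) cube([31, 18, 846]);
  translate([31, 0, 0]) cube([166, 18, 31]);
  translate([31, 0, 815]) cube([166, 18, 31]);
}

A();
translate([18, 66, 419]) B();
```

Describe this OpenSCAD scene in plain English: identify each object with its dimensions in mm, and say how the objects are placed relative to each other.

A is a four-legged stool. The seat is 251×261 mm, 31 mm thick, top at z = 419 mm. It stands on four round legs, each 36 mm in diameter, from z = 0 to the seat underside, each leg's axis is inset half a diameter from the nearest pair of seat edges (so the leg's bounding box is flush with the corner).

B is a rectangular picture frame lying in the x–z plane (depth along y). The opening is 166 mm wide (x) by 784 mm tall (z), surrounded by a border 31 mm wide on all four sides. The frame is 18 mm deep and is made of two full-height vertical stiles with two horizontal rails fitted between them.

The picture frame is on top of the stool.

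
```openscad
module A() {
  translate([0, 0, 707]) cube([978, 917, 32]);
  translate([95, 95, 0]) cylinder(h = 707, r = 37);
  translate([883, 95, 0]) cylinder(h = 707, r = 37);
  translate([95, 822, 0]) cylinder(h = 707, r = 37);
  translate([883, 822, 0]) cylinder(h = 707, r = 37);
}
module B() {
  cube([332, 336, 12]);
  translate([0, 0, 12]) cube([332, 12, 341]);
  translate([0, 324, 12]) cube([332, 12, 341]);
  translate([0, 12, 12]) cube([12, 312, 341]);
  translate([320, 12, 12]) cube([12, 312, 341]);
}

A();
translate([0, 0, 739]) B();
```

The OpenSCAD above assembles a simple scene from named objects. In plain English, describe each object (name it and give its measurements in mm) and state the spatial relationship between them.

A is a rectangular dining table. The top is 978×917×32 mm with its upper surface at z = 739 mm. It stands on four round legs of 74 mm diameter, each leg's bounding box inset 58 mm from the nearest pair of top edges, running from the floor to the underside of the top.

B is an open-topped rectangular box: outside dimensions 332×336×353 mm, with a uniform wall and base thickness of 12 mm. The base is a full 332×336 slab on the floor; four walls sit on top of the base. The front and back walls (the −y and +y sides) span the full width; the two side walls fit between them.

The open box is on top of the table.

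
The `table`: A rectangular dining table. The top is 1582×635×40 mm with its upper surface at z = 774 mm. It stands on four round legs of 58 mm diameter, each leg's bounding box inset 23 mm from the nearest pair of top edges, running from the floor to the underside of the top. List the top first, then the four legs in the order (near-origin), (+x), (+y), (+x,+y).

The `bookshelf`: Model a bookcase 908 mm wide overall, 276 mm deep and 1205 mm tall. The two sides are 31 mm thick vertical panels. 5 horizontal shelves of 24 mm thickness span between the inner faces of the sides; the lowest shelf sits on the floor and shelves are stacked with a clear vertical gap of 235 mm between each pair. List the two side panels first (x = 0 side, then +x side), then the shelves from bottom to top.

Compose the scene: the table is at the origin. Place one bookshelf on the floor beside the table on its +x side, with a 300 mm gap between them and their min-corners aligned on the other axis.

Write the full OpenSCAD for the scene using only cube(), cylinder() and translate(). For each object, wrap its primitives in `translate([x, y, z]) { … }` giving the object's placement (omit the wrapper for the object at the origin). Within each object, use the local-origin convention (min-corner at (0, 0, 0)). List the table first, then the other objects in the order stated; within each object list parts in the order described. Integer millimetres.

translate([0, 0, 734]) cube([1582, 635, 40]);
translate([52, 52, 0]) cylinder(h = 734, r = 29);
translate([1530, 52, 0]) cylinder(h = 734, r = 29);
translate([52, 583, 0]) cylinder(h = 734, r = 29);
translate([1530, 583, 0]) cylinder(h = 734, r = 29);
translate([1882, 0, 0]) {
  cube([31, 276, 1205]);
  translate([877, 0, 0]) cube([31, 276, 1205]);
  translate([31, 0, 0]) cube([846, 276, 24]);
  translate([31, 0, 259]) cube([846, 276, 24]);
  translate([31, 0, 518]) cube([846, 276, 24]);
  translate([31, 0, 777]) cube([846, 276, 24]);
  translate([31, 0, 1036]) cube([846, 276, 24]);
}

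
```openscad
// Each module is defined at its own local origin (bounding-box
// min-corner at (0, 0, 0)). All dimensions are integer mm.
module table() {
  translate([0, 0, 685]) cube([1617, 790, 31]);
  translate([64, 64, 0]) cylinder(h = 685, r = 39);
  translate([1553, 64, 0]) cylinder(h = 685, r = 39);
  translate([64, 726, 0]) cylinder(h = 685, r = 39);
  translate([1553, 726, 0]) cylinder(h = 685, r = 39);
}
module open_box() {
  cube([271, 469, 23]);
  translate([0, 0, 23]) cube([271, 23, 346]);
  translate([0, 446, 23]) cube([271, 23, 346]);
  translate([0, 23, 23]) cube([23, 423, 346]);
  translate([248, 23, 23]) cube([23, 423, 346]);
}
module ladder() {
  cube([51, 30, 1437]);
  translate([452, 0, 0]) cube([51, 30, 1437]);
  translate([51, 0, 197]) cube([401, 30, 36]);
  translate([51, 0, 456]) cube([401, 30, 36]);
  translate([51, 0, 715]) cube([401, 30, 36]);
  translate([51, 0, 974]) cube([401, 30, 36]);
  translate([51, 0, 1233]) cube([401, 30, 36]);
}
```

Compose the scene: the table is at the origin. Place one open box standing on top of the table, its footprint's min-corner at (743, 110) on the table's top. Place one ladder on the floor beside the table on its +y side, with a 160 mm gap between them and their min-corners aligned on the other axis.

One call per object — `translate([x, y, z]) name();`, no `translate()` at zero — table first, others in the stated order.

table();
translate([743, 110, 716]) open_box();
translate([0, 950, 0]) ladder();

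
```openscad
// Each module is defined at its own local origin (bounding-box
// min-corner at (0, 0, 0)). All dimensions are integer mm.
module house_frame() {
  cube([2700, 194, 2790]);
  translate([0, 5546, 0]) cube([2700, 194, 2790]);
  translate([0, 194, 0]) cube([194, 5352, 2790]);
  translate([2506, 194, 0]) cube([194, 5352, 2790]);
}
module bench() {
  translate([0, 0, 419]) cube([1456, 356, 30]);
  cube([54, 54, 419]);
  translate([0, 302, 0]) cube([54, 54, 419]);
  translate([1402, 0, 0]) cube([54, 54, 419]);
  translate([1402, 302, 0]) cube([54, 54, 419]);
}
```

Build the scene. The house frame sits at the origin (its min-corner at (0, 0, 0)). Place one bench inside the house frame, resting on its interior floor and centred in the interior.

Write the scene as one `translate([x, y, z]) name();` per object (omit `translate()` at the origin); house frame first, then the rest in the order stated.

house_frame();
translate([622, 2692, 0]) bench();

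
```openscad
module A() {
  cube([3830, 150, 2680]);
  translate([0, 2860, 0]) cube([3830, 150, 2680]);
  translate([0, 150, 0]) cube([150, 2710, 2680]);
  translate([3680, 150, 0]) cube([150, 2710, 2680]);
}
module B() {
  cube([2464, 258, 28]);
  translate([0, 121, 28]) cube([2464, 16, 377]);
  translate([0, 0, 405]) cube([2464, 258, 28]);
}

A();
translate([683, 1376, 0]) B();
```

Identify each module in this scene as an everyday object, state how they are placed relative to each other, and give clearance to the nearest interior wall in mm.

Clearances: x = 533, y = 1226; minimum 533 mm.

A is a house frame. B is an I-beam. The I-beam sits inside the house frame, centred. The clearance to the nearest interior wall is 533 mm.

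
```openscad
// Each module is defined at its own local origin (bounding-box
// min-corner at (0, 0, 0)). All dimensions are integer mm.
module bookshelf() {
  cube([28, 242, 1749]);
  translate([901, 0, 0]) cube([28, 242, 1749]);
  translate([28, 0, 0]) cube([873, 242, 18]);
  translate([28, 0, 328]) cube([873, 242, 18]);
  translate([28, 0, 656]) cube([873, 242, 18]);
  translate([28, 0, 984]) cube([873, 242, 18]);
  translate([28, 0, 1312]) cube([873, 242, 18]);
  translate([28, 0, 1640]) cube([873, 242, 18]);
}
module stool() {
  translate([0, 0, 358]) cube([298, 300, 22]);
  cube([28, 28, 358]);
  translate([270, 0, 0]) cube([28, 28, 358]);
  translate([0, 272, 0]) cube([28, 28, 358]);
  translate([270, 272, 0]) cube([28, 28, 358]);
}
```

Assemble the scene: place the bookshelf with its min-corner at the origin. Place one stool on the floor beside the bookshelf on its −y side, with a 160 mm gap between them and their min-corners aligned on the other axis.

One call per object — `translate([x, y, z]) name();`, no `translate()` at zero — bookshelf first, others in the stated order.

bookshelf();
translate([0, -460, 0]) stool();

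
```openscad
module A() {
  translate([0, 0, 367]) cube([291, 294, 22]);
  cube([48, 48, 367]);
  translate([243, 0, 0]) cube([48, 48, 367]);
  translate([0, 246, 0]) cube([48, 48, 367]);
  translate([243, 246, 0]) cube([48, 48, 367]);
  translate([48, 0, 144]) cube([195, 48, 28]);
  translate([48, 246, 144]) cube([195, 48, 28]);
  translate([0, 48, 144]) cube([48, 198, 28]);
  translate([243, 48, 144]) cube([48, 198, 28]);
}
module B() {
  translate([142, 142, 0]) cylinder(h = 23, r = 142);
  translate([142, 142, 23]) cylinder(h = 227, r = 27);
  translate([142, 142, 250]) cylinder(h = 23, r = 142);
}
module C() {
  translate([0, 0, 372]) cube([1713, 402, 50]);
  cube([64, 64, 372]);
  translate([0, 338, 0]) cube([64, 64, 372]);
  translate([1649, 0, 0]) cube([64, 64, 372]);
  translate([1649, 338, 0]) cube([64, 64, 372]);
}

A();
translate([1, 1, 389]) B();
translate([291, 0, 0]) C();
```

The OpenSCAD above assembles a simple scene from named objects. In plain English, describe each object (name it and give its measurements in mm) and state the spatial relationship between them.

A is a simple wooden stool: a rectangular seat 291 mm (x) by 294 mm (y), 22 mm thick, top face at z = 389 mm, on four square legs, each 48×48 mm in cross-section. The legs rest on z = 0, each flush with a corner of the seat. Four stretchers, 48 mm wide and 28 mm tall, connect adjacent legs with their undersides at z = 144 mm, each running between the inner faces of the legs it joins and aligned with the legs' outer faces on the other axis.

B is a spool: two coaxial disc flanges of radius 142 mm and thickness 23 mm, joined by a core cylinder of radius 27 mm and height 227 mm. The lower flange rests on z = 0 and the three cylinders share a vertical axis.

C is a bench: a 1713×402 mm seat slab, 50 mm thick, top at z = 422 mm, on four 64×64 mm square legs flush with the seat corners and standing on z = 0.

The spool is on top of the stool. The bench is against the stool's +x side, with their −y faces flush.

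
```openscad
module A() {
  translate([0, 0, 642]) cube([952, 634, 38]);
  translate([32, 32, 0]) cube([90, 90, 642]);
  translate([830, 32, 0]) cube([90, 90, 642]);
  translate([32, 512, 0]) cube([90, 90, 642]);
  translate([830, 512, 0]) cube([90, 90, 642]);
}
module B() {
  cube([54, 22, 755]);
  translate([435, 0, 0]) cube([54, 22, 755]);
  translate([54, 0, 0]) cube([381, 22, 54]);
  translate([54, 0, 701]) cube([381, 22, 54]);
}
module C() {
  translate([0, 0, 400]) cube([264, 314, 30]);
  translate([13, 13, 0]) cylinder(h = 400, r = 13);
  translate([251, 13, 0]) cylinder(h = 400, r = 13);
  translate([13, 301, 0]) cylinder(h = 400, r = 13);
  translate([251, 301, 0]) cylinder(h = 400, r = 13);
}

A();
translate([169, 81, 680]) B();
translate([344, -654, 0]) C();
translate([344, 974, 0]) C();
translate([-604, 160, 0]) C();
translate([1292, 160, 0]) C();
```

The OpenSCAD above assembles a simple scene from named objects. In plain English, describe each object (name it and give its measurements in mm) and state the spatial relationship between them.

A is a table with a 952×634 mm rectangular top, 38 mm thick, top surface at z = 680 mm, supported by four 90×90 mm square legs, each inset 32 mm from the nearest pair of top edges, running from the floor.

B is a rectangular picture frame lying in the x–z plane (depth along y). The opening is 381 mm wide (x) by 647 mm tall (z), surrounded by a border 54 mm wide on all four sides. The frame is 22 mm deep and is made of two full-height vertical stiles with two horizontal rails fitted between them.

C is a four-legged stool. The seat is a 264×314×30 mm slab whose top surface is at z = 430 mm; four round legs, each 26 mm in diameter, run from the floor (z = 0) to the underside of the seat, each leg's axis is inset half a diameter from the nearest pair of seat edges (so the leg's bounding box is flush with the corner).

The picture frame is on top of the table. Four stools sit around the table at the −y, +y, −x, +x sides.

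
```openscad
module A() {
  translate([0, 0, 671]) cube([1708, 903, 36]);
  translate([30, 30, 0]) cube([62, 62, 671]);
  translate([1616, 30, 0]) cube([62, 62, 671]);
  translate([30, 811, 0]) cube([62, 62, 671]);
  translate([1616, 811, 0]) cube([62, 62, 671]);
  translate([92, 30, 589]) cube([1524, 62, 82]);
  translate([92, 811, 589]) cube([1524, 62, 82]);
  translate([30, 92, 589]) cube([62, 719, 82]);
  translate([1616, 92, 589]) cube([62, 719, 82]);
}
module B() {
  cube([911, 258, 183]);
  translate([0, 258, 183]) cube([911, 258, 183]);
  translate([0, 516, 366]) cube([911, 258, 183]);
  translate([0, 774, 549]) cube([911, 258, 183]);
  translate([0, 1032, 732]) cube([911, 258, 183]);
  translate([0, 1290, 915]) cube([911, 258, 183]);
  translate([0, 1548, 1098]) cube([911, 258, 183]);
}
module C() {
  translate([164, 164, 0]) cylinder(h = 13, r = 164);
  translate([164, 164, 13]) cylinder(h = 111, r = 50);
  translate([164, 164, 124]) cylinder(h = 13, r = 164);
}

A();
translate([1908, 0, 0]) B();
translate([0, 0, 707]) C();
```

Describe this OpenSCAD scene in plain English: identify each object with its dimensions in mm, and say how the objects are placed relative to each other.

A is a table with a 1708×903 mm rectangular top, 36 mm thick, top surface at z = 707 mm, supported by four 62×62 mm square legs, each inset 30 mm from the nearest pair of top edges, running from the floor. Four apron rails, 62 mm thick and 82 mm tall, run between adjacent legs with their top edges flush with the underside of the top and their outer faces flush with the legs' outer faces.

B is a run of 7 identical solid stair steps. Each tread is 911×258 mm and each step block is 183 mm high. Step 1 rests on the floor; step k is offset from step 1 by (k−1)×258 mm in y and (k−1)×183 mm in z.

C is a spool: two coaxial disc flanges of radius 164 mm and thickness 13 mm, joined by a core cylinder of radius 50 mm and height 111 mm. The lower flange rests on z = 0 and the three cylinders share a vertical axis.

The staircase is on the floor beside the table on its +x side. The spool is on top of the table.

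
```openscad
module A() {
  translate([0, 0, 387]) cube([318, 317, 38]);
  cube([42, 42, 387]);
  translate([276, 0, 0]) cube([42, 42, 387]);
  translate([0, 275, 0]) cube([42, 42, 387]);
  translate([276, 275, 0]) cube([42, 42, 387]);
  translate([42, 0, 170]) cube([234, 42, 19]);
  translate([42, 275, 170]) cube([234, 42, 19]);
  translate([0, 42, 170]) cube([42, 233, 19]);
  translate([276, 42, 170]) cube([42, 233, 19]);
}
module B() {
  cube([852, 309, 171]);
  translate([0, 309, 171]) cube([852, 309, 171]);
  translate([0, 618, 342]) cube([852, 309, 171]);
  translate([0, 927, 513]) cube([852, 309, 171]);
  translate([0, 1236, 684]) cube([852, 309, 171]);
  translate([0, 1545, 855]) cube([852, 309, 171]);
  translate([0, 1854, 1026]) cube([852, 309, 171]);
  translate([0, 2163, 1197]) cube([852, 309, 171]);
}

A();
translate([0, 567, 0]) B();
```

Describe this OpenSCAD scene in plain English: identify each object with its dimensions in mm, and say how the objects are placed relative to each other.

A is a four-legged stool. The seat is 318×317 mm, 38 mm thick, top at z = 425 mm. It stands on four square legs, each 42×42 mm in cross-section, from z = 0 to the seat underside, each flush with a corner of the seat. Four stretchers, 42 mm wide and 19 mm tall, connect adjacent legs with their undersides at z = 170 mm, each running between the inner faces of the legs it joins and aligned with the legs' outer faces on the other axis.

B is a run of 8 identical solid stair steps. Each tread is 852×309 mm and each step block is 171 mm high. Step 1 rests on the floor; step k is offset from step 1 by (k−1)×309 mm in y and (k−1)×171 mm in z.

The staircase is on the floor beside the stool on its +y side.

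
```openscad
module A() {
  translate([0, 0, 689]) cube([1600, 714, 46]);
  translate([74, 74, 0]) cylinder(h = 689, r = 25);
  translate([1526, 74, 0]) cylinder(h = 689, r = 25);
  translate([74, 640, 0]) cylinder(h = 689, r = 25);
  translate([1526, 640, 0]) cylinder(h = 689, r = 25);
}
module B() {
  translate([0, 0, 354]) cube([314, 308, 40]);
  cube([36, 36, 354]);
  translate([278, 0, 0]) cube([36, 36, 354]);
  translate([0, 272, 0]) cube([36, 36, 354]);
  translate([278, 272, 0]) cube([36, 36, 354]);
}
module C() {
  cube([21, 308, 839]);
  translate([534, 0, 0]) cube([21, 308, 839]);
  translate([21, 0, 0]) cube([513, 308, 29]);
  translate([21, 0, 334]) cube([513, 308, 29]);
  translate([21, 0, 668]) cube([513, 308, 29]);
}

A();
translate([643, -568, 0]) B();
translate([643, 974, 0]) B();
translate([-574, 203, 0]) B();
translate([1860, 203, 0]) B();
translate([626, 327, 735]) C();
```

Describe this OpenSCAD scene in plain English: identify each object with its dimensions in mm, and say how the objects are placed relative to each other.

A is a table: top 1600 mm (x) × 714 mm (y), 46 mm thick, upper face at z = 735 mm, on four round legs of 50 mm diameter, each leg's bounding box inset 49 mm from the nearest pair of top edges, running from z = 0 to the bottom of the top.

B is a four-legged stool. The seat is a 314×308×40 mm slab whose top surface is at z = 394 mm; four square legs, each 36×36 mm in cross-section, run from the floor (z = 0) to the underside of the seat, each flush with a corner of the seat.

C is an open bookshelf. Two side panels, each 21 mm thick, 308 mm deep and 839 mm tall, stand 555 mm apart (outside-to-outside). Between them sit 3 shelves, each 29 mm thick and 308 mm deep, spanning the full gap between the sides. The bottom shelf rests on the floor (its underside at z = 0) and the clear gap between one shelf's top and the next shelf's underside is 305 mm.

Four stools sit around the table at the −y, +y, −x, +x sides. The bookshelf is on top of the table.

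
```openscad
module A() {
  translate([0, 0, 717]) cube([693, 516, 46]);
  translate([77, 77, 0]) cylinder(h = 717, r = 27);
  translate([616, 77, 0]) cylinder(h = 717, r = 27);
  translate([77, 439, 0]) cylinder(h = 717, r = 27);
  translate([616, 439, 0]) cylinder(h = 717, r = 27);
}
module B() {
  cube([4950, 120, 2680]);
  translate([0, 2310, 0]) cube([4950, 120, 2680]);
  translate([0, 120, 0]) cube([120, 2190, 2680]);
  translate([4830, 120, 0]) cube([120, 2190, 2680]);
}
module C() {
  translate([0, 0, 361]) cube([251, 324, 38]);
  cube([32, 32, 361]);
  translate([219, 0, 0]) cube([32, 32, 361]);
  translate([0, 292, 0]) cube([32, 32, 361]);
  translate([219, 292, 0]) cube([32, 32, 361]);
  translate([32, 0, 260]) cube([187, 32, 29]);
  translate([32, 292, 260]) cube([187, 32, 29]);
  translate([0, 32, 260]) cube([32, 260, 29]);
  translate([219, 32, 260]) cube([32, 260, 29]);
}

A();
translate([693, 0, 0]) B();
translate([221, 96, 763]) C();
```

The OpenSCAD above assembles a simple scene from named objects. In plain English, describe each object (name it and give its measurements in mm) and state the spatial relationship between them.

A is a table: top 693 mm (x) × 516 mm (y), 46 mm thick, upper face at z = 763 mm, on four round legs of 54 mm diameter, each leg's bounding box inset 50 mm from the nearest pair of top edges, running from z = 0 to the bottom of the top.

B is the wall frame of a small rectangular building: four walls, each 2680 mm tall and 120 mm thick, enclosing a footprint 4950 mm (x) by 2430 mm (y) outside-to-outside, with no floor or roof. The front and back walls (the −y and +y sides) span the full width; the two side walls fit between them.

C is a four-legged stool. The seat is a 251×324×38 mm slab whose top surface is at z = 399 mm; four square legs, each 32×32 mm in cross-section, run from the floor (z = 0) to the underside of the seat, each flush with a corner of the seat. Four stretchers, 32 mm wide and 29 mm tall, connect adjacent legs with their undersides at z = 260 mm, each running between the inner faces of the legs it joins and aligned with the legs' outer faces on the other axis.

The house frame is against the table's +x side, with their −y faces flush. The stool is on top of the table, centred.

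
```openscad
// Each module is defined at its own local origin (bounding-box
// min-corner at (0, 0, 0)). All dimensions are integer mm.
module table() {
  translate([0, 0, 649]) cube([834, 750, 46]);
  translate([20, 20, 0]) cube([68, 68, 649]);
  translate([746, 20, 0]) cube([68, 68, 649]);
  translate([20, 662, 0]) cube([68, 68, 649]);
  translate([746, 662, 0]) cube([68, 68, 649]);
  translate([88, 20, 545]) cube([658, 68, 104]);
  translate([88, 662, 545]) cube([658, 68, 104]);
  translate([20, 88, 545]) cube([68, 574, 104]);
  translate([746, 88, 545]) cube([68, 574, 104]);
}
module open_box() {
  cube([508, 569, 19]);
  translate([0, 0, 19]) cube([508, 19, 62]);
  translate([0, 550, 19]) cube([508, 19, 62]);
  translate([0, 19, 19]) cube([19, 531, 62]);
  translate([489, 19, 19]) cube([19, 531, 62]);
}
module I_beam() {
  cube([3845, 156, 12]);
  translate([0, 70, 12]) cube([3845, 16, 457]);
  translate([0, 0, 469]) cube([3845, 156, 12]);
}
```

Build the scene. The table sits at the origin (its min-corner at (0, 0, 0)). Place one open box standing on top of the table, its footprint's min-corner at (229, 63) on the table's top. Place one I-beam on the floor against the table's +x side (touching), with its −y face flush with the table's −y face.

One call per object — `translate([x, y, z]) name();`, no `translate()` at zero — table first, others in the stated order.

table();
translate([229, 63, 695]) open_box();
translate([834, 0, 0]) I_beam();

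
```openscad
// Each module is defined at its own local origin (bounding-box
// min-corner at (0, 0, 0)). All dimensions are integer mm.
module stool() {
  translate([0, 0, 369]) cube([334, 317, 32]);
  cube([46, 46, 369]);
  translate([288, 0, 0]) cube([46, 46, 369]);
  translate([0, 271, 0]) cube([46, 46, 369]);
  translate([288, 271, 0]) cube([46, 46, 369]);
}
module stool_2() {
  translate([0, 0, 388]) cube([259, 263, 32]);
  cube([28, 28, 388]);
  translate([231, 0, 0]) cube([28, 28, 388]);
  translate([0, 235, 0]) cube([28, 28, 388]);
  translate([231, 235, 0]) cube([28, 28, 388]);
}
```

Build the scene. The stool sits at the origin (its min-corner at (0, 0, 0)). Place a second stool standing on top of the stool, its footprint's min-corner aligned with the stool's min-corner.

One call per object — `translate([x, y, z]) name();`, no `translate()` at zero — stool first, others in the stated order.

stool();
translate([0, 0, 401]) stool_2();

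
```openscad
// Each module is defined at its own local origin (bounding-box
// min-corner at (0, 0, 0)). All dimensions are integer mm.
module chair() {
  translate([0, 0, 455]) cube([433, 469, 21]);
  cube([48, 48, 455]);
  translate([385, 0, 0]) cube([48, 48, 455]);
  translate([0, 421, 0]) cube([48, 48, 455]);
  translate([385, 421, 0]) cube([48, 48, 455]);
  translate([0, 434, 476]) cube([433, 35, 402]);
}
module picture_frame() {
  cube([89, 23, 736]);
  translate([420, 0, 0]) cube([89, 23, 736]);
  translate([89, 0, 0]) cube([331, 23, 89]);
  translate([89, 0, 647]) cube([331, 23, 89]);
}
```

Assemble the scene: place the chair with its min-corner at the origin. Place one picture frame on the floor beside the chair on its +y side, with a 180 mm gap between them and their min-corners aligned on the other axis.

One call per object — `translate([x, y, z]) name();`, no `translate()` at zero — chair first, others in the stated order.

chair();
translate([0, 649, 0]) picture_frame();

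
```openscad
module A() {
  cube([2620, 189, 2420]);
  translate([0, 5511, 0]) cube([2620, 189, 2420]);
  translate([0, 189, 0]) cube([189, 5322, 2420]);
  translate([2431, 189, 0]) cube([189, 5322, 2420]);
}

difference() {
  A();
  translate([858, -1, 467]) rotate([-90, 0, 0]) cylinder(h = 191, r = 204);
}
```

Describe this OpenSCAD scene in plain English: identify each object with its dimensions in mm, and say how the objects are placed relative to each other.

A is a box-shaped house frame (walls only): outside footprint 2620×5700 mm, wall height 2420 mm, wall thickness 189 mm. The two y-facing walls run the full x-width; the two x-facing walls fit between the inner faces of the y-facing walls.

The house frame has a circular hole of radius 204 mm through its front wall, centred at (x = 858, z = 467).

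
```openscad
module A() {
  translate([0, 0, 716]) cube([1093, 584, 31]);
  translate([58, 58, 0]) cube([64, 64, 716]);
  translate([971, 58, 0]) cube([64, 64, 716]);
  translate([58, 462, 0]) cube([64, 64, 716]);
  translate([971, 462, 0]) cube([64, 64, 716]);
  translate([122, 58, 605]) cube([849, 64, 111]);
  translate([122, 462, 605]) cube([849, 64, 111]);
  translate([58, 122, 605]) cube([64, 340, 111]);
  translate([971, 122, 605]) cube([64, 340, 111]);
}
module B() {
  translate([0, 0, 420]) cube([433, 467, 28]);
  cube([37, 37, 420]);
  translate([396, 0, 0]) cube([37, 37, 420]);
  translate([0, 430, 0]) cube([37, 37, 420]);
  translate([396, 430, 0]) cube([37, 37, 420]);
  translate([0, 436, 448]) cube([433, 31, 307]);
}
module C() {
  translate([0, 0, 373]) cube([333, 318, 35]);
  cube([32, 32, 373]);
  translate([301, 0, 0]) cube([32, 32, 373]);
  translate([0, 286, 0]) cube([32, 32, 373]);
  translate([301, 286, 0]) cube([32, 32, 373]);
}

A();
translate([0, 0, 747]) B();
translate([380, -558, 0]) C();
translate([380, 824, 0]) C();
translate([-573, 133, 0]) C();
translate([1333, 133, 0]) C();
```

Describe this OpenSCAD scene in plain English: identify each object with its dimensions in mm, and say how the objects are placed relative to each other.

A is a table with a 1093×584 mm rectangular top, 31 mm thick, top surface at z = 747 mm, supported by four 64×64 mm square legs, each inset 58 mm from the nearest pair of top edges, running from the floor. Four apron rails, 64 mm thick and 111 mm tall, run between adjacent legs with their top edges flush with the underside of the top and their outer faces flush with the legs' outer faces.

B is a chair: 433×467 mm seat, 28 mm thick, top at z = 448 mm, on four 37 mm square corner legs flush with the seat edges. A 31 mm thick backrest slab spans the full seat width, extending 307 mm above the seat top, its back face flush with the seat's +y edge.

C is a simple wooden stool: a rectangular seat 333 mm (x) by 318 mm (y), 35 mm thick, top face at z = 408 mm, on four square legs, each 32×32 mm in cross-section. The legs rest on z = 0, each flush with a corner of the seat.

The chair is on top of the table. Four stools sit around the table at the −y, +y, −x, +x sides.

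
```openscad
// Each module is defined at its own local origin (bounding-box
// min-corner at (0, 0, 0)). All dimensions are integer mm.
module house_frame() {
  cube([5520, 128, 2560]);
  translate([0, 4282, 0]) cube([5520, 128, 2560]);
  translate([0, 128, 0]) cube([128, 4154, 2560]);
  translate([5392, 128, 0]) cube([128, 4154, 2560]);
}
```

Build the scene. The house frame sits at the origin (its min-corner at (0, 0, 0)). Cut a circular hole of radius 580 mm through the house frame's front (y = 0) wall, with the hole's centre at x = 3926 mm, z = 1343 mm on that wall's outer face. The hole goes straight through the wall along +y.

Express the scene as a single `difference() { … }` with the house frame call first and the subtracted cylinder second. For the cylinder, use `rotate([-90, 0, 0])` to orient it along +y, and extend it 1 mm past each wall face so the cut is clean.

difference() {
  house_frame();
  translate([3926, -1, 1343]) rotate([-90, 0, 0]) cylinder(h = 130, r = 580);
}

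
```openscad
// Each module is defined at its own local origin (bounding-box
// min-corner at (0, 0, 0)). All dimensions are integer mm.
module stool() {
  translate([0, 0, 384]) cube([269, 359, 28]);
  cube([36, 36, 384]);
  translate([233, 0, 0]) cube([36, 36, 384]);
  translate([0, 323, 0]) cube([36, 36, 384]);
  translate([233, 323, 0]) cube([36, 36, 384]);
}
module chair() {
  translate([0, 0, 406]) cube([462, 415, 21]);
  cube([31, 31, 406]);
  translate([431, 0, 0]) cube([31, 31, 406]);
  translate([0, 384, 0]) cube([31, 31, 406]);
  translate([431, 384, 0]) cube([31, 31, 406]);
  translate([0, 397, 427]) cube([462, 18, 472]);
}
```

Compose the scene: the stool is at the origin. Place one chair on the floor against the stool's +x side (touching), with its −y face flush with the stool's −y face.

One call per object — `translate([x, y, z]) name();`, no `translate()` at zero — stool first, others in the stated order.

stool();
translate([269, 0, 0]) chair();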